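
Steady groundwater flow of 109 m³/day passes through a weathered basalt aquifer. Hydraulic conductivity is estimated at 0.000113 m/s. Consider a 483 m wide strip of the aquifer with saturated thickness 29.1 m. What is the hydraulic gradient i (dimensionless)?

Convert K: 0.000113 m/s × 86400 = 9.763 m/day.
Cross-sectional area A = 483 × 29.1 = 14055 m².
From Q = K·A·i, i = Q / (K·A) = 109 / (9.763 × 14055) = 0.0007943.

0.000794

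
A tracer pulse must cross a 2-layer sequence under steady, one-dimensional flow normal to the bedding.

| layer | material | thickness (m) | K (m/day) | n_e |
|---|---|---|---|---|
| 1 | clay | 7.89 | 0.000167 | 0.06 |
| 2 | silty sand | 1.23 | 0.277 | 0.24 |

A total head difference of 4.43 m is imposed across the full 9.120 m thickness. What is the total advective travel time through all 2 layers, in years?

22.4

With flow normal to the layers, continuity requires the same specific discharge q through every layer.
Σ(b_i/K_i) = 7.89/0.000167 + 1.23/0.277 = 47250 d.
q = Δh / Σ(b_i/K_i) = 4.43 / 47250 = 9.376e-05 m/day.
In each layer the seepage velocity is v_i = q/n_i, so the layer transit time is t_i = b_i·n_i / q:
  layer 1 (clay): t_1 = 7.89 × 0.06 / 9.376e-05 = 5049 d
  layer 2 (silty sand): t_2 = 1.23 × 0.24 / 9.376e-05 = 3149 d
Total t = Σ t_i = 8198 days = 22.44 years.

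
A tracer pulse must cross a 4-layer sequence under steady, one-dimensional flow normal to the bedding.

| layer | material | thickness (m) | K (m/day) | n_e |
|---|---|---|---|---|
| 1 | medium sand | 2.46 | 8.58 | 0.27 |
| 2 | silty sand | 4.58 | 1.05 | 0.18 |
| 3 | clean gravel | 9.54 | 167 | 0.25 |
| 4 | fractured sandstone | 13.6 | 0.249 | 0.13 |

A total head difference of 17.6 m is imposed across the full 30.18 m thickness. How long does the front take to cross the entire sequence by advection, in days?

With flow normal to the layers, continuity requires the same specific discharge q through every layer.
Σ(b_i/K_i) = 2.46/8.58 + 4.58/1.05 + 9.54/167 + 13.6/0.249 = 59.32 d.
q = Δh / Σ(b_i/K_i) = 17.6 / 59.32 = 0.2967 m/day.
In each layer the seepage velocity is v_i = q/n_i, so the layer transit time is t_i = b_i·n_i / q:
  layer 1 (medium sand): t_1 = 2.46 × 0.27 / 0.2967 = 2.239 d
  layer 2 (silty sand): t_2 = 4.58 × 0.18 / 0.2967 = 2.779 d
  layer 3 (clean gravel): t_3 = 9.54 × 0.25 / 0.2967 = 8.039 d
  layer 4 (fractured sandstone): t_4 = 13.6 × 0.13 / 0.2967 = 5.959 d
Total t = Σ t_i = 19.02 days.

19.0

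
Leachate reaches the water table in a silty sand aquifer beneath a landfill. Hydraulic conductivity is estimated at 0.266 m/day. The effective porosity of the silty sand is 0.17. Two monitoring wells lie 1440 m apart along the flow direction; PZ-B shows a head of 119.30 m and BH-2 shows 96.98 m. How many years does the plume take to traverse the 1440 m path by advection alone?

Hydraulic gradient i = (119.30 − 96.98) / 1440 = 22.32 / 1440 = 0.01550.
Darcy flux q = K · i = 0.2660 × 0.01550 = 0.004123 m/day.
Seepage velocity v = q / n_e = 0.004123 / 0.17 = 0.02425 m/day.
Travel time t = L / v = 1440 / 0.02425 = 59374 days = 162.6 years.

163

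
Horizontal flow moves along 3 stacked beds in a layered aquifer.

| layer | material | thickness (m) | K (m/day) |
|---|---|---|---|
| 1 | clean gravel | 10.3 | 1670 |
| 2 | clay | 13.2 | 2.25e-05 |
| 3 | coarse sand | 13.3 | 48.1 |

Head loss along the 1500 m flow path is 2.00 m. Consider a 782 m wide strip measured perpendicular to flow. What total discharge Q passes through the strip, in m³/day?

18600

Flow is parallel to layering, so each bed carries its own Darcy discharge and the transmissivities add.
Σ(K_i·b_i) = 1670×10.3 + 2.25e-05×13.2 + 48.1×13.3 = 17841 m²/day.
Hydraulic gradient i = Δh / L = 2.00 / 1500 = 0.001333.
Q = Σ(K_i·b_i) · W · i = 17841 × 782 × 0.001333 = 18602 m³/day.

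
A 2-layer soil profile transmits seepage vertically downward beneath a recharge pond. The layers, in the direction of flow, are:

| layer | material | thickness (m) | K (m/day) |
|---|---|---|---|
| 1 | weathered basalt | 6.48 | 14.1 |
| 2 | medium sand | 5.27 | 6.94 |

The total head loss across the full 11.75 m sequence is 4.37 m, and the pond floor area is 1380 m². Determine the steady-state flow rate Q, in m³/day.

4950

Flow is perpendicular to layering, so the layers act in series and the equivalent K is the thickness-weighted harmonic mean.
Total thickness L = 6.48 + 5.27 = 11.75 m.
Σ(b_i/K_i) = 6.48/14.1 + 5.27/6.94 = 1.219 d.
K_eq = L / Σ(b_i/K_i) = 11.75 / 1.219 = 9.640 m/day.
Q = K_eq · A · (Δh/L) = 9.640 × 1380 × (4.37/11.75) = 4947 m³/day.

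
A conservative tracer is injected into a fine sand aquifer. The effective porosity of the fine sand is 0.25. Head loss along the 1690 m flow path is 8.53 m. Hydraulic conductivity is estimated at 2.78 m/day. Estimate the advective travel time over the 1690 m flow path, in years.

Hydraulic gradient i = Δh / L = 8.53 / 1690 = 0.005047.
Darcy flux q = K · i = 2.780 × 0.005047 = 0.01403 m/day.
Seepage velocity v = q / n_e = 0.01403 / 0.25 = 0.05613 m/day.
Travel time t = L / v = 1690 / 0.05613 = 30111 days = 82.44 years.

82.4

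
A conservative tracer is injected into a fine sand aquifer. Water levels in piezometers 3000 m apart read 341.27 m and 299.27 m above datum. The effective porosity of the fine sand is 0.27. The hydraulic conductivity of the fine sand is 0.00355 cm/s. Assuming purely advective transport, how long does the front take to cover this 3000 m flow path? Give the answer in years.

Convert K: 0.00355 cm/s × 864 = 3.067 m/day.
Hydraulic gradient i = (341.27 − 299.27) / 3000 = 42 / 3000 = 0.01400.
Darcy flux q = K · i = 3.067 × 0.01400 = 0.04294 m/day.
Seepage velocity v = q / n_e = 0.04294 / 0.27 = 0.1590 m/day.
Travel time t = L / v = 3000 / 0.1590 = 18863 days = 51.64 years.

51.6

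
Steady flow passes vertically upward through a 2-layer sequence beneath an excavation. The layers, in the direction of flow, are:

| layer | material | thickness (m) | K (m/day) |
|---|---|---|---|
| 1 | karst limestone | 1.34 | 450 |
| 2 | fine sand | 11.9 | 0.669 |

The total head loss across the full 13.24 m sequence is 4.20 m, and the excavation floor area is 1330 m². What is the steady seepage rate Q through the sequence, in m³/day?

314

Flow is perpendicular to layering, so the layers act in series and the equivalent K is the thickness-weighted harmonic mean.
Total thickness L = 1.34 + 11.9 = 13.24 m.
Σ(b_i/K_i) = 1.34/450 + 11.9/0.669 = 17.79 d.
K_eq = L / Σ(b_i/K_i) = 13.24 / 17.79 = 0.7442 m/day.
Q = K_eq · A · (Δh/L) = 0.7442 × 1330 × (4.20/13.24) = 314.0 m³/day.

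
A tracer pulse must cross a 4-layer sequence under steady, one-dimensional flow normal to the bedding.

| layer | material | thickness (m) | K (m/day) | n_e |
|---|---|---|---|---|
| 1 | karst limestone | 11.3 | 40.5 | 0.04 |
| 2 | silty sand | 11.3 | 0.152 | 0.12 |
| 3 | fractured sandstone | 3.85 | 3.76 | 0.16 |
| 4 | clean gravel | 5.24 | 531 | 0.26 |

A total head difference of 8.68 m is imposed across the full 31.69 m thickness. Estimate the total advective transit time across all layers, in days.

With flow normal to the layers, continuity requires the same specific discharge q through every layer.
Σ(b_i/K_i) = 11.3/40.5 + 11.3/0.152 + 3.85/3.76 + 5.24/531 = 75.65 d.
q = Δh / Σ(b_i/K_i) = 8.68 / 75.65 = 0.1147 m/day.
In each layer the seepage velocity is v_i = q/n_i, so the layer transit time is t_i = b_i·n_i / q:
  layer 1 (karst limestone): t_1 = 11.3 × 0.04 / 0.1147 = 3.940 d
  layer 2 (silty sand): t_2 = 11.3 × 0.12 / 0.1147 = 11.82 d
  layer 3 (fractured sandstone): t_3 = 3.85 × 0.16 / 0.1147 = 5.369 d
  layer 4 (clean gravel): t_4 = 5.24 × 0.26 / 0.1147 = 11.87 d
Total t = Σ t_i = 33.00 days.

33.0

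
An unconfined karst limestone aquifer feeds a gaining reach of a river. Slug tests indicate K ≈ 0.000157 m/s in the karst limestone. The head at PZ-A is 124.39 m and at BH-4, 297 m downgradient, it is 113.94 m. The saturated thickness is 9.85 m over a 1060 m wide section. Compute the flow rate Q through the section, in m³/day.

Convert K: 0.000157 m/s × 86400 = 13.56 m/day.
Cross-sectional area A = 1060 × 9.85 = 10441 m².
Hydraulic gradient i = (124.39 − 113.94) / 297 = 10.45 / 297 = 0.03519.
Darcy's law: Q = K · A · i = 13.56 × 10441 × 0.03519 = 4983 m³/day.

4980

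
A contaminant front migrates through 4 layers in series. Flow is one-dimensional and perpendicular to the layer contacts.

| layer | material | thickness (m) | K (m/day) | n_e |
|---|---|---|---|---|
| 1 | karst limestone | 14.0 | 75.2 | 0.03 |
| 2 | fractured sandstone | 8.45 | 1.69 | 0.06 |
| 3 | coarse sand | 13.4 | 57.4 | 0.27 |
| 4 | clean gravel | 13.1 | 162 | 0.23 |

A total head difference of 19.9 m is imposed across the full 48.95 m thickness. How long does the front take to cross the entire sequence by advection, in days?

With flow normal to the layers, continuity requires the same specific discharge q through every layer.
Σ(b_i/K_i) = 14.0/75.2 + 8.45/1.69 + 13.4/57.4 + 13.1/162 = 5.500 d.
q = Δh / Σ(b_i/K_i) = 19.9 / 5.500 = 3.618 m/day.
In each layer the seepage velocity is v_i = q/n_i, so the layer transit time is t_i = b_i·n_i / q:
  layer 1 (karst limestone): t_1 = 14.0 × 0.03 / 3.618 = 0.1161 d
  layer 2 (fractured sandstone): t_2 = 8.45 × 0.06 / 3.618 = 0.1401 d
  layer 3 (coarse sand): t_3 = 13.4 × 0.27 / 3.618 = 1.000 d
  layer 4 (clean gravel): t_4 = 13.1 × 0.23 / 3.618 = 0.8328 d
Total t = Σ t_i = 2.089 days.

2.09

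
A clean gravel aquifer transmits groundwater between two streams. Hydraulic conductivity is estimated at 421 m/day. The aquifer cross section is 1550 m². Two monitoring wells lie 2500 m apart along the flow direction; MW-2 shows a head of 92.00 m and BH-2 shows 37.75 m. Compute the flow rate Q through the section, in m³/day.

14200

Hydraulic gradient i = (92.00 − 37.75) / 2500 = 54.25 / 2500 = 0.02170.
Darcy's law: Q = K · A · i = 421.0 × 1550 × 0.02170 = 14160 m³/day.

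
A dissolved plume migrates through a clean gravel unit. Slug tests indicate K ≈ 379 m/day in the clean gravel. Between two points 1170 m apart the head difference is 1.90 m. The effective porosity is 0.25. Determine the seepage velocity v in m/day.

Hydraulic gradient i = Δh / L = 1.90 / 1170 = 0.001624.
Darcy flux q = K · i = 379.0 × 0.001624 = 0.6155 m/day.
Seepage velocity v = q / n_e = 0.6155 / 0.25 = 2.462 m/day.

2.46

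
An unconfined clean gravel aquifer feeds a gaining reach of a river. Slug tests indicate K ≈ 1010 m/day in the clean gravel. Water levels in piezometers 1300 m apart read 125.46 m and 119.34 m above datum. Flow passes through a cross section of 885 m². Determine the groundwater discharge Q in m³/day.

Hydraulic gradient i = (125.46 − 119.34) / 1300 = 6.12 / 1300 = 0.004708.
Darcy's law: Q = K · A · i = 1010 × 885.0 × 0.004708 = 4208 m³/day.

4210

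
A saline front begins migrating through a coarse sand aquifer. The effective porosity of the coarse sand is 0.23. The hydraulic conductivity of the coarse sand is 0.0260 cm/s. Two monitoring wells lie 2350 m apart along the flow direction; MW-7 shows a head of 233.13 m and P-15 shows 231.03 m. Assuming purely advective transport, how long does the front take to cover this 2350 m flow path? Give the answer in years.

Convert K: 0.0260 cm/s × 864 = 22.46 m/day.
Hydraulic gradient i = (233.13 − 231.03) / 2350 = 2.1 / 2350 = 0.0008936.
Darcy flux q = K · i = 22.46 × 0.0008936 = 0.02007 m/day.
Seepage velocity v = q / n_e = 0.02007 / 0.23 = 0.08728 m/day.
Travel time t = L / v = 2350 / 0.08728 = 26925 days = 73.72 years.

73.7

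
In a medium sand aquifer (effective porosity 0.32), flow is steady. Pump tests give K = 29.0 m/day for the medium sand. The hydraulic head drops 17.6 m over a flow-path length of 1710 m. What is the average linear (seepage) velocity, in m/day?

Hydraulic gradient i = Δh / L = 17.6 / 1710 = 0.01029.
Darcy flux q = K · i = 29.00 × 0.01029 = 0.2985 m/day.
Seepage velocity v = q / n_e = 0.2985 / 0.32 = 0.9327 m/day.

0.933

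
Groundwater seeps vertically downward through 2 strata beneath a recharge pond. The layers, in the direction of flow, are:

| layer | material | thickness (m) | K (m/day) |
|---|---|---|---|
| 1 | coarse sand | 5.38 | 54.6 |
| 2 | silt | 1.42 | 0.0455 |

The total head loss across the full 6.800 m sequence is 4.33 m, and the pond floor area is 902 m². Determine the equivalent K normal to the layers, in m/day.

Flow is perpendicular to layering, so the layers act in series and the equivalent K is the thickness-weighted harmonic mean.
Total thickness L = 5.38 + 1.42 = 6.800 m.
Σ(b_i/K_i) = 5.38/54.6 + 1.42/0.0455 = 31.31 d.
K_eq = L / Σ(b_i/K_i) = 6.800 / 31.31 = 0.2172 m/day.

0.217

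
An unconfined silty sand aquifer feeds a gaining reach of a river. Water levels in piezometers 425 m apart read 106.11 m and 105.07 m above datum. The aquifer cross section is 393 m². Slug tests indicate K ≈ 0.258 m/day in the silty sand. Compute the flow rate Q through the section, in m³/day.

Hydraulic gradient i = (106.11 − 105.07) / 425 = 1.04 / 425 = 0.002447.
Darcy's law: Q = K · A · i = 0.2580 × 393.0 × 0.002447 = 0.2481 m³/day.

0.248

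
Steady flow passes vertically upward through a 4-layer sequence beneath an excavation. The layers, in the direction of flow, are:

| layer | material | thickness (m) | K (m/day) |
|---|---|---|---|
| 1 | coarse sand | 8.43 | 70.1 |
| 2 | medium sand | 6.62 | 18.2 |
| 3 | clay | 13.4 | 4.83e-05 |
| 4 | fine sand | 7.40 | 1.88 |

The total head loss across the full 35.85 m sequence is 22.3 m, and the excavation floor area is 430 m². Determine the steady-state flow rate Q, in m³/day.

Flow is perpendicular to layering, so the layers act in series and the equivalent K is the thickness-weighted harmonic mean.
Total thickness L = 8.43 + 6.62 + 13.4 + 7.40 = 35.85 m.
Σ(b_i/K_i) = 8.43/70.1 + 6.62/18.2 + 13.4/4.83e-05 + 7.40/1.88 = 2.774e+05 d.
K_eq = L / Σ(b_i/K_i) = 35.85 / 2.774e+05 = 0.0001292 m/day.
Q = K_eq · A · (Δh/L) = 0.0001292 × 430 × (22.3/35.85) = 0.03456 m³/day.

0.0346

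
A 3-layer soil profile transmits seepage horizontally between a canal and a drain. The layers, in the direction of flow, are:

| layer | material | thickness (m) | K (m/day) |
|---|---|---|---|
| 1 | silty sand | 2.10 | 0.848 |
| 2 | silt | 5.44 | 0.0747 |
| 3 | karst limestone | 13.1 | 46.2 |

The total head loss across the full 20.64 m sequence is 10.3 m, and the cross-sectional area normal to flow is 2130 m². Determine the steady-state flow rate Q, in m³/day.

290

Flow is perpendicular to layering, so the layers act in series and the equivalent K is the thickness-weighted harmonic mean.
Total thickness L = 2.10 + 5.44 + 13.1 = 20.64 m.
Σ(b_i/K_i) = 2.10/0.848 + 5.44/0.0747 + 13.1/46.2 = 75.58 d.
K_eq = L / Σ(b_i/K_i) = 20.64 / 75.58 = 0.2731 m/day.
Q = K_eq · A · (Δh/L) = 0.2731 × 2130 × (10.3/20.64) = 290.3 m³/day.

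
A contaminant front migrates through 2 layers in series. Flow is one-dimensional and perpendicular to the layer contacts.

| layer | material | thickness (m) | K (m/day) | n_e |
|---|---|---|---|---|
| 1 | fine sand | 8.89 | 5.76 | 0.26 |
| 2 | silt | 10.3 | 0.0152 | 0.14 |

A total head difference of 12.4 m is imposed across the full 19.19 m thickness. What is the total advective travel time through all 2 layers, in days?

With flow normal to the layers, continuity requires the same specific discharge q through every layer.
Σ(b_i/K_i) = 8.89/5.76 + 10.3/0.0152 = 679.2 d.
q = Δh / Σ(b_i/K_i) = 12.4 / 679.2 = 0.01826 m/day.
In each layer the seepage velocity is v_i = q/n_i, so the layer transit time is t_i = b_i·n_i / q:
  layer 1 (fine sand): t_1 = 8.89 × 0.26 / 0.01826 = 126.6 d
  layer 2 (silt): t_2 = 10.3 × 0.14 / 0.01826 = 78.98 d
Total t = Σ t_i = 205.6 days.

206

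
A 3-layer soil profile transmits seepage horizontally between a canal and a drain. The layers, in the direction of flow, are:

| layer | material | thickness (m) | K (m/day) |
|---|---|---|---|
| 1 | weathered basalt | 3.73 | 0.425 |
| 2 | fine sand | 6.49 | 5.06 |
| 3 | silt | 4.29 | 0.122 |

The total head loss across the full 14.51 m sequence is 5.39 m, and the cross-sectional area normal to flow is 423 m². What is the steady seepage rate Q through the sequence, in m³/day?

Flow is perpendicular to layering, so the layers act in series and the equivalent K is the thickness-weighted harmonic mean.
Total thickness L = 3.73 + 6.49 + 4.29 = 14.51 m.
Σ(b_i/K_i) = 3.73/0.425 + 6.49/5.06 + 4.29/0.122 = 45.22 d.
K_eq = L / Σ(b_i/K_i) = 14.51 / 45.22 = 0.3209 m/day.
Q = K_eq · A · (Δh/L) = 0.3209 × 423 × (5.39/14.51) = 50.42 m³/day.

50.4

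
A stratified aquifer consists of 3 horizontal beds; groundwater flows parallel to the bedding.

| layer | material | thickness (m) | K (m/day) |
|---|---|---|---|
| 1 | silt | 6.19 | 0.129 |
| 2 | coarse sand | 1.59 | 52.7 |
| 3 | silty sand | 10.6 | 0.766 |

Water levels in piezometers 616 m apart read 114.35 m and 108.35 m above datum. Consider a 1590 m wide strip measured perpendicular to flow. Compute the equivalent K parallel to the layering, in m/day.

5.04

Flow is parallel to layering, so each bed carries its own Darcy discharge and the transmissivities add.
Σ(K_i·b_i) = 0.129×6.19 + 52.7×1.59 + 0.766×10.6 = 92.71 m²/day.
Total thickness b = 18.38 m, so K_eq = Σ(K_i·b_i)/b = 5.044 m/day.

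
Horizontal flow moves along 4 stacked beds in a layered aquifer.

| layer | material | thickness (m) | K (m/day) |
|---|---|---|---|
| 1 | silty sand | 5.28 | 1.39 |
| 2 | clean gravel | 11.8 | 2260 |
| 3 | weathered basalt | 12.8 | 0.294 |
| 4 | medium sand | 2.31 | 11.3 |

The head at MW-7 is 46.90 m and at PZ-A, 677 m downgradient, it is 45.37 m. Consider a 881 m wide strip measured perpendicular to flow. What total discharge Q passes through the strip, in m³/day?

Flow is parallel to layering, so each bed carries its own Darcy discharge and the transmissivities add.
Σ(K_i·b_i) = 1.39×5.28 + 2260×11.8 + 0.294×12.8 + 11.3×2.31 = 26705 m²/day.
Hydraulic gradient i = (46.90 − 45.37) / 677 = 1.53 / 677 = 0.002260.
Q = Σ(K_i·b_i) · W · i = 26705 × 881 × 0.002260 = 53171 m³/day.

53200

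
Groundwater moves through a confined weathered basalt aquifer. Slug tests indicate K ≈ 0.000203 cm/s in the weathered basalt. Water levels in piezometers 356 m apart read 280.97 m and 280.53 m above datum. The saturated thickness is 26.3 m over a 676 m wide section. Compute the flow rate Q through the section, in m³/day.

Convert K: 0.000203 cm/s × 864 = 0.1754 m/day.
Cross-sectional area A = 676 × 26.3 = 17779 m².
Hydraulic gradient i = (280.97 − 280.53) / 356 = 0.44 / 356 = 0.001236.
Darcy's law: Q = K · A · i = 0.1754 × 17779 × 0.001236 = 3.854 m³/day.

3.85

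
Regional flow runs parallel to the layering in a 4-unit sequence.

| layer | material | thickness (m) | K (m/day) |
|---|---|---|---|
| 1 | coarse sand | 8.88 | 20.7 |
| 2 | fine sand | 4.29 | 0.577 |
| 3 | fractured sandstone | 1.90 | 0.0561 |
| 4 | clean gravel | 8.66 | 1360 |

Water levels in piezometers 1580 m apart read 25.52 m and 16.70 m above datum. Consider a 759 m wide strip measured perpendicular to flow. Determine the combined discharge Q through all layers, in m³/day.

Flow is parallel to layering, so each bed carries its own Darcy discharge and the transmissivities add.
Σ(K_i·b_i) = 20.7×8.88 + 0.577×4.29 + 0.0561×1.90 + 1360×8.66 = 11964 m²/day.
Hydraulic gradient i = (25.52 − 16.70) / 1580 = 8.82 / 1580 = 0.005582.
Q = Σ(K_i·b_i) · W · i = 11964 × 759 × 0.005582 = 50691 m³/day.

50700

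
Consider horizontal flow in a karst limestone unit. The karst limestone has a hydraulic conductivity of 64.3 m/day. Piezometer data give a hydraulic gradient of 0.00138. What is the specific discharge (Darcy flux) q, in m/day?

Hydraulic gradient i = 0.00138.
Specific discharge q = K · i = 64.30 × 0.001380 = 0.08873 m/day.

0.0887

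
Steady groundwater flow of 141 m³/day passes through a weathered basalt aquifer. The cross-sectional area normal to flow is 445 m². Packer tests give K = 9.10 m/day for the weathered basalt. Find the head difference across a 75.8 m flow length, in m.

2.64

From Q = K·A·i, i = Q / (K·A) = 141 / (9.100 × 445.0) = 0.03482.
Head loss Δh = i · L = 0.03482 × 75.8 = 2.639 m.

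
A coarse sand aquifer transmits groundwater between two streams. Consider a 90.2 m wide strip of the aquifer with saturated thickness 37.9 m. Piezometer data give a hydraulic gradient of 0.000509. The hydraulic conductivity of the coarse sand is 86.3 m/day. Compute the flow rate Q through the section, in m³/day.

150

Cross-sectional area A = 90.2 × 37.9 = 3419 m².
Hydraulic gradient i = 0.000509.
Darcy's law: Q = K · A · i = 86.30 × 3419 × 0.0005090 = 150.2 m³/day.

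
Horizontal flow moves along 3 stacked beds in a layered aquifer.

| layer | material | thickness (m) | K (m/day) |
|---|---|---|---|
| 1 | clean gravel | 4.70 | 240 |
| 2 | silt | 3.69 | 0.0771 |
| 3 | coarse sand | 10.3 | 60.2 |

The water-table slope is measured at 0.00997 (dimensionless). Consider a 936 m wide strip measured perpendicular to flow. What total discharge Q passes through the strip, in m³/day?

16300

Flow is parallel to layering, so each bed carries its own Darcy discharge and the transmissivities add.
Σ(K_i·b_i) = 240×4.70 + 0.0771×3.69 + 60.2×10.3 = 1748 m²/day.
Hydraulic gradient i = 0.00997.
Q = Σ(K_i·b_i) · W · i = 1748 × 936 × 0.009970 = 16315 m³/day.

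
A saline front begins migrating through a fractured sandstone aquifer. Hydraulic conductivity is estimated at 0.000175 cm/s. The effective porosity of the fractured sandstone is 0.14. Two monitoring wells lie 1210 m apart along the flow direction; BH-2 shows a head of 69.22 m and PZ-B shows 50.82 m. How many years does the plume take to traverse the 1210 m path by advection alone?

202

Convert K: 0.000175 cm/s × 864 = 0.1512 m/day.
Hydraulic gradient i = (69.22 − 50.82) / 1210 = 18.4 / 1210 = 0.01521.
Darcy flux q = K · i = 0.1512 × 0.01521 = 0.002299 m/day.
Seepage velocity v = q / n_e = 0.002299 / 0.14 = 0.01642 m/day.
Travel time t = L / v = 1210 / 0.01642 = 73677 days = 201.7 years.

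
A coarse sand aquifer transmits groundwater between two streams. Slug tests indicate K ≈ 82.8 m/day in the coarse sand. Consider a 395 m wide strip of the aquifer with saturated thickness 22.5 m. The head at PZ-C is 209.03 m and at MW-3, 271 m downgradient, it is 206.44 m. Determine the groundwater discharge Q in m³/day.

7030

Cross-sectional area A = 395 × 22.5 = 8888 m².
Hydraulic gradient i = (209.03 − 206.44) / 271 = 2.59 / 271 = 0.009557.
Darcy's law: Q = K · A · i = 82.80 × 8888 × 0.009557 = 7033 m³/day.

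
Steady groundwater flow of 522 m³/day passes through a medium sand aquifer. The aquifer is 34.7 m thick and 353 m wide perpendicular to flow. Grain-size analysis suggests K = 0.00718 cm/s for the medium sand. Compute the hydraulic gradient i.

Convert K: 0.00718 cm/s × 864 = 6.204 m/day.
Cross-sectional area A = 353 × 34.7 = 12249 m².
From Q = K·A·i, i = Q / (K·A) = 522 / (6.204 × 12249) = 0.006870.

0.00687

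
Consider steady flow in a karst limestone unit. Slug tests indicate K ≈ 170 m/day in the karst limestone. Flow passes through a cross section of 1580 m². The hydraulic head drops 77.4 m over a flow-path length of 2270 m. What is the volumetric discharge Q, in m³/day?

9160

Hydraulic gradient i = Δh / L = 77.4 / 2270 = 0.03410.
Darcy's law: Q = K · A · i = 170.0 × 1580 × 0.03410 = 9158 m³/day.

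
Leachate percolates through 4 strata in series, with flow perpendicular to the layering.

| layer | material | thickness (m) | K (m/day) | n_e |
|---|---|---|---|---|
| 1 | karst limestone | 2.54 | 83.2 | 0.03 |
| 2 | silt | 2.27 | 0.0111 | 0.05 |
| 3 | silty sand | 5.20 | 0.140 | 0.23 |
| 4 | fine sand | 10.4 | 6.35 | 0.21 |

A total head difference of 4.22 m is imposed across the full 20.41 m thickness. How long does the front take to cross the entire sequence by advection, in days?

With flow normal to the layers, continuity requires the same specific discharge q through every layer.
Σ(b_i/K_i) = 2.54/83.2 + 2.27/0.0111 + 5.20/0.140 + 10.4/6.35 = 243.3 d.
q = Δh / Σ(b_i/K_i) = 4.22 / 243.3 = 0.01734 m/day.
In each layer the seepage velocity is v_i = q/n_i, so the layer transit time is t_i = b_i·n_i / q:
  layer 1 (karst limestone): t_1 = 2.54 × 0.03 / 0.01734 = 4.394 d
  layer 2 (silt): t_2 = 2.27 × 0.05 / 0.01734 = 6.544 d
  layer 3 (silty sand): t_3 = 5.20 × 0.23 / 0.01734 = 68.96 d
  layer 4 (fine sand): t_4 = 10.4 × 0.21 / 0.01734 = 125.9 d
Total t = Σ t_i = 205.8 days.

206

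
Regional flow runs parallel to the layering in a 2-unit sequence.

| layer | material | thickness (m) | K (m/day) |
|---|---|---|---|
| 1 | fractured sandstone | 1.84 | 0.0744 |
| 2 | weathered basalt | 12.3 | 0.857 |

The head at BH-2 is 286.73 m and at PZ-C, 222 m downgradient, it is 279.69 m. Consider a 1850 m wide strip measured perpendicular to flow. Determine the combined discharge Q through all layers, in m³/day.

Flow is parallel to layering, so each bed carries its own Darcy discharge and the transmissivities add.
Σ(K_i·b_i) = 0.0744×1.84 + 0.857×12.3 = 10.68 m²/day.
Hydraulic gradient i = (286.73 − 279.69) / 222 = 7.04 / 222 = 0.03171.
Q = Σ(K_i·b_i) · W · i = 10.68 × 1850 × 0.03171 = 626.4 m³/day.

626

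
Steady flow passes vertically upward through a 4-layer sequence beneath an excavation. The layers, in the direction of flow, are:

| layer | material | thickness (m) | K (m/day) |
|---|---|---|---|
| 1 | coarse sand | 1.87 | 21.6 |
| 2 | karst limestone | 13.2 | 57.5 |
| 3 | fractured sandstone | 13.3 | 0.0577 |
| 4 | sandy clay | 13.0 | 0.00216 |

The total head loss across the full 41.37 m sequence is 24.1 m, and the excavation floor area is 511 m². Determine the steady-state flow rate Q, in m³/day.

Flow is perpendicular to layering, so the layers act in series and the equivalent K is the thickness-weighted harmonic mean.
Total thickness L = 1.87 + 13.2 + 13.3 + 13.0 = 41.37 m.
Σ(b_i/K_i) = 1.87/21.6 + 13.2/57.5 + 13.3/0.0577 + 13.0/0.00216 = 6249 d.
K_eq = L / Σ(b_i/K_i) = 41.37 / 6249 = 0.006620 m/day.
Q = K_eq · A · (Δh/L) = 0.006620 × 511 × (24.1/41.37) = 1.971 m³/day.

1.97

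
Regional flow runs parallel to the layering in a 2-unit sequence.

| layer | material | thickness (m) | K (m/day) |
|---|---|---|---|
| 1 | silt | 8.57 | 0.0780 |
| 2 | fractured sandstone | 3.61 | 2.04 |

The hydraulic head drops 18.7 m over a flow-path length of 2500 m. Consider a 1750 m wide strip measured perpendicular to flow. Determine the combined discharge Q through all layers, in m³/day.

105

Flow is parallel to layering, so each bed carries its own Darcy discharge and the transmissivities add.
Σ(K_i·b_i) = 0.0780×8.57 + 2.04×3.61 = 8.033 m²/day.
Hydraulic gradient i = Δh / L = 18.7 / 2500 = 0.007480.
Q = Σ(K_i·b_i) · W · i = 8.033 × 1750 × 0.007480 = 105.2 m³/day.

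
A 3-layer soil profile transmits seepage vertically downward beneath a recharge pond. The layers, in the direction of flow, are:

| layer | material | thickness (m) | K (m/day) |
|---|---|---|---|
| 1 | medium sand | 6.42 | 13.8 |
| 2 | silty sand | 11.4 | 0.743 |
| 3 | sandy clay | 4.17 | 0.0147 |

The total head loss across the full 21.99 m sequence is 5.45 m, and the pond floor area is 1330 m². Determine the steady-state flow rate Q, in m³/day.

24.2

Flow is perpendicular to layering, so the layers act in series and the equivalent K is the thickness-weighted harmonic mean.
Total thickness L = 6.42 + 11.4 + 4.17 = 21.99 m.
Σ(b_i/K_i) = 6.42/13.8 + 11.4/0.743 + 4.17/0.0147 = 299.5 d.
K_eq = L / Σ(b_i/K_i) = 21.99 / 299.5 = 0.07343 m/day.
Q = K_eq · A · (Δh/L) = 0.07343 × 1330 × (5.45/21.99) = 24.20 m³/day.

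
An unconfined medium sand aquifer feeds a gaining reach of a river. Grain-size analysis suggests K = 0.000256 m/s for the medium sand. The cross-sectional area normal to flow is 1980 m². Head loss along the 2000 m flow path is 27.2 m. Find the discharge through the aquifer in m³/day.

596

Convert K: 0.000256 m/s × 86400 = 22.12 m/day.
Hydraulic gradient i = Δh / L = 27.2 / 2000 = 0.01360.
Darcy's law: Q = K · A · i = 22.12 × 1980 × 0.01360 = 595.6 m³/day.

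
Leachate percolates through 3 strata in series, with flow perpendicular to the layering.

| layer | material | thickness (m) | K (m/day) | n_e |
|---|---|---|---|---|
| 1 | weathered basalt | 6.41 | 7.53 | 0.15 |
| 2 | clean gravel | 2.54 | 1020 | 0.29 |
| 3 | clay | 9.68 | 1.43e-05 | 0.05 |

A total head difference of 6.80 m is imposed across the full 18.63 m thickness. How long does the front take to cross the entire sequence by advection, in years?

595

With flow normal to the layers, continuity requires the same specific discharge q through every layer.
Σ(b_i/K_i) = 6.41/7.53 + 2.54/1020 + 9.68/1.43e-05 = 6.769e+05 d.
q = Δh / Σ(b_i/K_i) = 6.80 / 6.769e+05 = 1.005e-05 m/day.
In each layer the seepage velocity is v_i = q/n_i, so the layer transit time is t_i = b_i·n_i / q:
  layer 1 (weathered basalt): t_1 = 6.41 × 0.15 / 1.005e-05 = 95715 d
  layer 2 (clean gravel): t_2 = 2.54 × 0.29 / 1.005e-05 = 73327 d
  layer 3 (clay): t_3 = 9.68 × 0.05 / 1.005e-05 = 48181 d
Total t = Σ t_i = 2.172e+05 days = 594.7 years.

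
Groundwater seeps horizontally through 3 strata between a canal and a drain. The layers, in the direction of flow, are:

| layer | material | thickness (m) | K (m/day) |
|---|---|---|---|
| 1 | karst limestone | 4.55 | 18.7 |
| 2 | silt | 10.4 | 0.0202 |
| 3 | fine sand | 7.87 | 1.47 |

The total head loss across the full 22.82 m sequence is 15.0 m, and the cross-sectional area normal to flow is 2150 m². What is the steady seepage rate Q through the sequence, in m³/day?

62.0

Flow is perpendicular to layering, so the layers act in series and the equivalent K is the thickness-weighted harmonic mean.
Total thickness L = 4.55 + 10.4 + 7.87 = 22.82 m.
Σ(b_i/K_i) = 4.55/18.7 + 10.4/0.0202 + 7.87/1.47 = 520.4 d.
K_eq = L / Σ(b_i/K_i) = 22.82 / 520.4 = 0.04385 m/day.
Q = K_eq · A · (Δh/L) = 0.04385 × 2150 × (15.0/22.82) = 61.97 m³/day.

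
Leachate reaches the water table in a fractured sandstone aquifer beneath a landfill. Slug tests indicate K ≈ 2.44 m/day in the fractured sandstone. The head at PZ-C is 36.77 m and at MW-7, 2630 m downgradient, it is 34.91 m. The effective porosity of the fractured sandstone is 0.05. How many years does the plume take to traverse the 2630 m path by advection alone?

209

Hydraulic gradient i = (36.77 − 34.91) / 2630 = 1.86 / 2630 = 0.0007072.
Darcy flux q = K · i = 2.440 × 0.0007072 = 0.001726 m/day.
Seepage velocity v = q / n_e = 0.001726 / 0.05 = 0.03451 m/day.
Travel time t = L / v = 2630 / 0.03451 = 76204 days = 208.6 years.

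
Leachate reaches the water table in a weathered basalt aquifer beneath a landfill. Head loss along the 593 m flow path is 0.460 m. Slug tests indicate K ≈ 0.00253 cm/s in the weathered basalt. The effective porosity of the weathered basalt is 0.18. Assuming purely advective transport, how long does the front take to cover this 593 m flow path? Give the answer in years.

172

Convert K: 0.00253 cm/s × 864 = 2.186 m/day.
Hydraulic gradient i = Δh / L = 0.460 / 593 = 0.0007757.
Darcy flux q = K · i = 2.186 × 0.0007757 = 0.001696 m/day.
Seepage velocity v = q / n_e = 0.001696 / 0.18 = 0.009420 m/day.
Travel time t = L / v = 593 / 0.009420 = 62949 days = 172.3 years.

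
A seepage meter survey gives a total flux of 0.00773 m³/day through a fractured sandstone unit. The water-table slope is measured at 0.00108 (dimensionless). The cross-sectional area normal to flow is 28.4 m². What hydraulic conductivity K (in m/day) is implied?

Hydraulic gradient i = 0.00108.
From Q = K·A·i, K = Q / (A·i) = 0.00773 / (28.40 × 0.001080) = 0.2520 m/day.

0.252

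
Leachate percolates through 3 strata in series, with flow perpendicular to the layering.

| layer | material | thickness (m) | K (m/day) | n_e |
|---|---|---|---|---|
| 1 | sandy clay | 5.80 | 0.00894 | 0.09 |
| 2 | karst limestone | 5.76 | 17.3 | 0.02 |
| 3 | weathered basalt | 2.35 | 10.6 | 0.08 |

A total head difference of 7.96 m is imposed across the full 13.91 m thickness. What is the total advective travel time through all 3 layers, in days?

67.3

With flow normal to the layers, continuity requires the same specific discharge q through every layer.
Σ(b_i/K_i) = 5.80/0.00894 + 5.76/17.3 + 2.35/10.6 = 649.3 d.
q = Δh / Σ(b_i/K_i) = 7.96 / 649.3 = 0.01226 m/day.
In each layer the seepage velocity is v_i = q/n_i, so the layer transit time is t_i = b_i·n_i / q:
  layer 1 (sandy clay): t_1 = 5.80 × 0.09 / 0.01226 = 42.58 d
  layer 2 (karst limestone): t_2 = 5.76 × 0.02 / 0.01226 = 9.397 d
  layer 3 (weathered basalt): t_3 = 2.35 × 0.08 / 0.01226 = 15.34 d
Total t = Σ t_i = 67.31 days.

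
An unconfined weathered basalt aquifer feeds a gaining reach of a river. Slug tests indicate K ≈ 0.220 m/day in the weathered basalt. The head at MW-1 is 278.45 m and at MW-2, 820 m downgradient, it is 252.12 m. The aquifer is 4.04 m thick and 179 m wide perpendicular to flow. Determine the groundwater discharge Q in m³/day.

5.11

Cross-sectional area A = 179 × 4.04 = 723.2 m².
Hydraulic gradient i = (278.45 − 252.12) / 820 = 26.33 / 820 = 0.03211.
Darcy's law: Q = K · A · i = 0.2200 × 723.2 × 0.03211 = 5.109 m³/day.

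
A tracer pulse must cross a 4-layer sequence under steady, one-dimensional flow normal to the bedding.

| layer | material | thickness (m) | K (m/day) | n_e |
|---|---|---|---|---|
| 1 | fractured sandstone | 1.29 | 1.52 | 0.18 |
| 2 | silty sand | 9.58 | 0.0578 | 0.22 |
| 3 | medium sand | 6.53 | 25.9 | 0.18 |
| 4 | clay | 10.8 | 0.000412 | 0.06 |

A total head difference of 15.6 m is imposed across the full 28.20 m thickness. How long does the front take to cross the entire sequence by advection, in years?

With flow normal to the layers, continuity requires the same specific discharge q through every layer.
Σ(b_i/K_i) = 1.29/1.52 + 9.58/0.0578 + 6.53/25.9 + 10.8/0.000412 = 26380 d.
q = Δh / Σ(b_i/K_i) = 15.6 / 26380 = 0.0005913 m/day.
In each layer the seepage velocity is v_i = q/n_i, so the layer transit time is t_i = b_i·n_i / q:
  layer 1 (fractured sandstone): t_1 = 1.29 × 0.18 / 0.0005913 = 392.7 d
  layer 2 (silty sand): t_2 = 9.58 × 0.22 / 0.0005913 = 3564 d
  layer 3 (medium sand): t_3 = 6.53 × 0.18 / 0.0005913 = 1988 d
  layer 4 (clay): t_4 = 10.8 × 0.06 / 0.0005913 = 1096 d
Total t = Σ t_i = 7040 days = 19.28 years.

19.3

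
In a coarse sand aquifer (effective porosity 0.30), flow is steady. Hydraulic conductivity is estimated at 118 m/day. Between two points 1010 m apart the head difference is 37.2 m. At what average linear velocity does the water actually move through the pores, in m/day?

Hydraulic gradient i = Δh / L = 37.2 / 1010 = 0.03683.
Darcy flux q = K · i = 118.0 × 0.03683 = 4.346 m/day.
Seepage velocity v = q / n_e = 4.346 / 0.30 = 14.49 m/day.

14.5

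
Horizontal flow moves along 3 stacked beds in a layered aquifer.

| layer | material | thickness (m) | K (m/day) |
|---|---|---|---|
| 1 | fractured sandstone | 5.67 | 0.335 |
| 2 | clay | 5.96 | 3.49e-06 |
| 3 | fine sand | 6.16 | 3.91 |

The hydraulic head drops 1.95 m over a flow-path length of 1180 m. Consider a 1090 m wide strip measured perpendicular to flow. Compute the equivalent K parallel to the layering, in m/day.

1.46

Flow is parallel to layering, so each bed carries its own Darcy discharge and the transmissivities add.
Σ(K_i·b_i) = 0.335×5.67 + 3.49e-06×5.96 + 3.91×6.16 = 25.99 m²/day.
Total thickness b = 17.79 m, so K_eq = Σ(K_i·b_i)/b = 1.461 m/day.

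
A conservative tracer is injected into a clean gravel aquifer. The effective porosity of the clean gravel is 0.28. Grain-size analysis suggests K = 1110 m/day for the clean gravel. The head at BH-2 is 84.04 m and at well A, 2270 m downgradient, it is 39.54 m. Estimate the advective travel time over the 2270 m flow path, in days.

29.2

Hydraulic gradient i = (84.04 − 39.54) / 2270 = 44.5 / 2270 = 0.01960.
Darcy flux q = K · i = 1110 × 0.01960 = 21.76 m/day.
Seepage velocity v = q / n_e = 21.76 / 0.28 = 77.71 m/day.
Travel time t = L / v = 2270 / 77.71 = 29.21 days.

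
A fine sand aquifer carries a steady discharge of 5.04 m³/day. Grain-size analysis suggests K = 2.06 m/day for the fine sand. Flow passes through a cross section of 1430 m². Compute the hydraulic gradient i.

0.00171

From Q = K·A·i, i = Q / (K·A) = 5.04 / (2.060 × 1430) = 0.001711.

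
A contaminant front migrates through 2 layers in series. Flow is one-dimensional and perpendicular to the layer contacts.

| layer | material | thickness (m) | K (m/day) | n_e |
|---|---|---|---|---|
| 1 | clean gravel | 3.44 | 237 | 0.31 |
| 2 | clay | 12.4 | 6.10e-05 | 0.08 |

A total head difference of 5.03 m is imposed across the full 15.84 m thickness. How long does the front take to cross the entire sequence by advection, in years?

With flow normal to the layers, continuity requires the same specific discharge q through every layer.
Σ(b_i/K_i) = 3.44/237 + 12.4/6.10e-05 = 2.033e+05 d.
q = Δh / Σ(b_i/K_i) = 5.03 / 2.033e+05 = 2.474e-05 m/day.
In each layer the seepage velocity is v_i = q/n_i, so the layer transit time is t_i = b_i·n_i / q:
  layer 1 (clean gravel): t_1 = 3.44 × 0.31 / 2.474e-05 = 43097 d
  layer 2 (clay): t_2 = 12.4 × 0.08 / 2.474e-05 = 40090 d
Total t = Σ t_i = 83187 days = 227.8 years.

228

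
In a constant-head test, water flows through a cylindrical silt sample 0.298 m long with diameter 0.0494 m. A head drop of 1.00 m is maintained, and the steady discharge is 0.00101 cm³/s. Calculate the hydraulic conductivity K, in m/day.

0.0136

Cross-sectional area A = π·(d/2)² = π × (0.0494/2)² = 0.001917 m².
Convert discharge: 0.00101 cm³/s = 1.010e-09 m³/s.
Darcy's law rearranged: K = Q·L / (A·Δh) = 1.010e-09 × 0.298 / (0.001917 × 1.00) = 1.570e-07 m/s = 0.01357 m/day.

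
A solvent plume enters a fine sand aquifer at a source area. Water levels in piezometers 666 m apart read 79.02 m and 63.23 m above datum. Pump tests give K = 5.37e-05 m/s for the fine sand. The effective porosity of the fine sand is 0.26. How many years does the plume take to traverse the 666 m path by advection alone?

Convert K: 5.37e-05 m/s × 86400 = 4.640 m/day.
Hydraulic gradient i = (79.02 − 63.23) / 666 = 15.79 / 666 = 0.02371.
Darcy flux q = K · i = 4.640 × 0.02371 = 0.1100 m/day.
Seepage velocity v = q / n_e = 0.1100 / 0.26 = 0.4231 m/day.
Travel time t = L / v = 666 / 0.4231 = 1574 days = 4.310 years.

4.31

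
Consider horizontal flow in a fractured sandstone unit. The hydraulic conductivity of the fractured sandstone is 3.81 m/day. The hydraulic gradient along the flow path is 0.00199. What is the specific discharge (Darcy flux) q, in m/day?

0.00758

Hydraulic gradient i = 0.00199.
Specific discharge q = K · i = 3.810 × 0.001990 = 0.007582 m/day.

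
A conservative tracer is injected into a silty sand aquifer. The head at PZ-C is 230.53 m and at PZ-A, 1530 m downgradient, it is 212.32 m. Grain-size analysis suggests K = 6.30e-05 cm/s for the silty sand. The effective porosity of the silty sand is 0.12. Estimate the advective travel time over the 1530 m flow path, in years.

776

Convert K: 6.30e-05 cm/s × 864 = 0.05443 m/day.
Hydraulic gradient i = (230.53 − 212.32) / 1530 = 18.21 / 1530 = 0.01190.
Darcy flux q = K · i = 0.05443 × 0.01190 = 0.0006478 m/day.
Seepage velocity v = q / n_e = 0.0006478 / 0.12 = 0.005399 m/day.
Travel time t = L / v = 1530 / 0.005399 = 2.834e+05 days = 775.9 years.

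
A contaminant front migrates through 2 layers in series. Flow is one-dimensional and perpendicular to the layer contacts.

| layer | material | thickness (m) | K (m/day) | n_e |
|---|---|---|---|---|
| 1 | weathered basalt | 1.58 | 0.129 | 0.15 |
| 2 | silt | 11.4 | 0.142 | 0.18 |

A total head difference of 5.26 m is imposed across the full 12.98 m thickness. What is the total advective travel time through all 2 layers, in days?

With flow normal to the layers, continuity requires the same specific discharge q through every layer.
Σ(b_i/K_i) = 1.58/0.129 + 11.4/0.142 = 92.53 d.
q = Δh / Σ(b_i/K_i) = 5.26 / 92.53 = 0.05685 m/day.
In each layer the seepage velocity is v_i = q/n_i, so the layer transit time is t_i = b_i·n_i / q:
  layer 1 (weathered basalt): t_1 = 1.58 × 0.15 / 0.05685 = 4.169 d
  layer 2 (silt): t_2 = 11.4 × 0.18 / 0.05685 = 36.10 d
Total t = Σ t_i = 40.27 days.

40.3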